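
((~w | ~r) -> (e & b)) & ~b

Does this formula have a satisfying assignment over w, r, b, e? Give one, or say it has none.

w=T; r=T; b=F; e=T

  (~w | ~r) -> (e & b) = True
    ~w | ~r = False
      ~w = False
      ~r = False
    e & b = False
  ~b = True
Both conjuncts True, so the formula holds.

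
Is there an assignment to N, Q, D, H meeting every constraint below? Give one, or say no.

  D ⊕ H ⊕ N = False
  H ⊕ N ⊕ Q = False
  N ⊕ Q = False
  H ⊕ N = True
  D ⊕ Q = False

N = True, Q = True, D = True, H = False

D ⊕ H ⊕ N = T ⊕ F ⊕ T = False ✓
H ⊕ N ⊕ Q = F ⊕ T ⊕ T = False ✓
N ⊕ Q = T ⊕ T = False ✓
H ⊕ N = F ⊕ T = True ✓
D ⊕ Q = T ⊕ T = False ✓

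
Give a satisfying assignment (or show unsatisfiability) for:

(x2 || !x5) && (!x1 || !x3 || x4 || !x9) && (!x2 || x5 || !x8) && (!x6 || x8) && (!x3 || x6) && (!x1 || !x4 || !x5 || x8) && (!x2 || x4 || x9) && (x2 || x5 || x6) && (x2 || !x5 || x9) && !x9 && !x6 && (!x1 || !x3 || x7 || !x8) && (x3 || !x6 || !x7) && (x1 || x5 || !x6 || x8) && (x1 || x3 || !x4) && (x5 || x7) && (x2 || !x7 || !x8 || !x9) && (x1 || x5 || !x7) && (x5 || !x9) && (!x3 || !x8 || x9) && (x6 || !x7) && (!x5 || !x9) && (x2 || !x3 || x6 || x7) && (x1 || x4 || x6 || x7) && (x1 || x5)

Unit clause (!x9) forces x9 = False.
Unit clause (!x6) forces x6 = False.
In (x6 || !x7) only !x7 is left, so x7 = False.
In (!x3 || x6) only !x3 is left, so x3 = False.
In (x5 || x7) only x5 is left, so x5 = True.
In (x2 || !x5) only x2 is left, so x2 = True.
In (!x2 || x4 || x9) only x4 is left, so x4 = True.
In (x1 || x3 || !x4) only x1 is left, so x1 = True.
In (!x1 || !x4 || !x5 || x8) only x8 is left, so x8 = True.
All clauses satisfied.

x1 = True; x2 = True; x3 = False; x4 = True; x5 = True; x6 = False; x7 = False; x8 = True; x9 = False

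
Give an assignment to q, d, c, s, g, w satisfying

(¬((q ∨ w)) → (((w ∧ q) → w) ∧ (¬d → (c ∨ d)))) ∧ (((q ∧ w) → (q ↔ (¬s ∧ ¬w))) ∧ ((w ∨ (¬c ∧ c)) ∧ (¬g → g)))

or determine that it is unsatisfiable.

q = False, d = True, c = True, s = False, g = True, w = True

  ¬((q ∨ w)) → (((w ∧ q) → w) ∧ (¬d → (c ∨ d))) = True
    ¬((q ∨ w)) = False
      q ∨ w = True
    ((w ∧ q) → w) ∧ (¬d → (c ∨ d)) = True
      (w ∧ q) → w = True
        w ∧ q = False
      ¬d → (c ∨ d) = True
        ¬d = False
        c ∨ d = True
  ((q ∧ w) → (q ↔ (¬s ∧ ¬w))) ∧ ((w ∨ (¬c ∧ c)) ∧ (¬g → g)) = True
    (q ∧ w) → (q ↔ (¬s ∧ ¬w)) = True
      q ∧ w = False
      q ↔ (¬s ∧ ¬w) = True
        ¬s ∧ ¬w = False
          ¬s = True
          ¬w = False
    (w ∨ (¬c ∧ c)) ∧ (¬g → g) = True
      w ∨ (¬c ∧ c) = True
        ¬c ∧ c = False
          ¬c = False
      ¬g → g = True
        ¬g = False
Both conjuncts True, so the formula holds.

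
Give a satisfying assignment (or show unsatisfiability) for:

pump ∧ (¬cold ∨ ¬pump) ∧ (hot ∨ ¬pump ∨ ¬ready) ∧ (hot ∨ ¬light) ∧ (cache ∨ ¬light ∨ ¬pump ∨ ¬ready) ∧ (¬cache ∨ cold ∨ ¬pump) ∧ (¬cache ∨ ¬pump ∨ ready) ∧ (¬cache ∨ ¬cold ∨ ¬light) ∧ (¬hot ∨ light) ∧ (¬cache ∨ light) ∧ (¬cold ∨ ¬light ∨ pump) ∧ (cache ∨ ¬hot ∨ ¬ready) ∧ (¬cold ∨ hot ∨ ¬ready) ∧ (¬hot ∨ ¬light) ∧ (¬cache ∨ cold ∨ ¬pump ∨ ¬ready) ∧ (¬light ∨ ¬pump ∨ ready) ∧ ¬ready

Unit clause (pump) forces pump = True.
In (¬cold ∨ ¬pump) only ¬cold is left, so cold = False.
In (¬cache ∨ cold ∨ ¬pump) only ¬cache is left, so cache = False.
Unit clause (¬ready) forces ready = False.
In (¬light ∨ ¬pump ∨ ready) only ¬light is left, so light = False.
In (¬hot ∨ light) only ¬hot is left, so hot = False.
All clauses satisfied.

pump=T, light=F, ready=F, cold=F, cache=F, hot=F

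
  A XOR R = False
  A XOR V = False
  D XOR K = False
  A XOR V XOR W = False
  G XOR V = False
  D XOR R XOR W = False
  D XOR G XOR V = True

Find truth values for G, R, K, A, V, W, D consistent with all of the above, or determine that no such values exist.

G=T; R=T; K=T; A=T; V=T; W=F; D=T

A XOR R = T XOR T = False ✓
A XOR V = T XOR T = False ✓
D XOR K = T XOR T = False ✓
A XOR V XOR W = T XOR T XOR F = False ✓
G XOR V = T XOR T = False ✓
D XOR R XOR W = T XOR T XOR F = False ✓
D XOR G XOR V = T XOR T XOR T = True ✓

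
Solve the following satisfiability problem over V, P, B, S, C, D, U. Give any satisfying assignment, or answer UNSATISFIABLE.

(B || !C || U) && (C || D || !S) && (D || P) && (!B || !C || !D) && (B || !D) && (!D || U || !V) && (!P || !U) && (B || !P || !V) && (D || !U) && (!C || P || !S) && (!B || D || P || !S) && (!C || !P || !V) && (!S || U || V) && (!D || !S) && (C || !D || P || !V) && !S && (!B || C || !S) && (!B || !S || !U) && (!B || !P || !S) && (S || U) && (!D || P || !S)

V = False, P = False, B = True, S = False, C = False, D = True, U = True

Unit clause (!S) forces S = False.
In (S || U) only U is left, so U = True.
In (!P || !U) only !P is left, so P = False.
In (D || !U) only D is left, so D = True.
In (B || !D) only B is left, so B = True.
In (!B || !C || !D) only !C is left, so C = False.
In (C || !D || P || !V) only !V is left, so V = False.
All clauses satisfied.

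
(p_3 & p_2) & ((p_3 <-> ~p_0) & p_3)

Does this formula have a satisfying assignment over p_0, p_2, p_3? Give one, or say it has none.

p_0 = False, p_2 = True, p_3 = True

  p_3 & p_2 = True
  (p_3 <-> ~p_0) & p_3 = True
    p_3 <-> ~p_0 = True
      ~p_0 = True
Both conjuncts True, so the formula holds.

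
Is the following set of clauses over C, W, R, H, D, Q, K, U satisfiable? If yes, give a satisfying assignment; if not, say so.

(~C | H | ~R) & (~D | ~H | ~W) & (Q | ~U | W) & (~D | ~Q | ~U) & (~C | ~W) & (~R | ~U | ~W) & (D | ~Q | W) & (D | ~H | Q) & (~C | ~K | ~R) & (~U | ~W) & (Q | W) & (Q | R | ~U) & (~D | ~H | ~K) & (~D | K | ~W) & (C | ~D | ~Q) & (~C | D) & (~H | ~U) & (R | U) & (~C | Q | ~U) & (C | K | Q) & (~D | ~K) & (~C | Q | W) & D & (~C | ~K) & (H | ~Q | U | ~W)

C = True, W = False, R = True, H = True, D = True, Q = True, K = False, U = False

Unit clause (D) forces D = True.
In (~D | ~K) only ~K is left, so K = False.
In (~D | K | ~W) only ~W is left, so W = False.
In (Q | W) only Q is left, so Q = True.
In (C | ~D | ~Q) only C is left, so C = True.
In (~D | ~Q | ~U) only ~U is left, so U = False.
In (R | U) only R is left, so R = True.
In (~C | H | ~R) only H is left, so H = True.
All clauses satisfied.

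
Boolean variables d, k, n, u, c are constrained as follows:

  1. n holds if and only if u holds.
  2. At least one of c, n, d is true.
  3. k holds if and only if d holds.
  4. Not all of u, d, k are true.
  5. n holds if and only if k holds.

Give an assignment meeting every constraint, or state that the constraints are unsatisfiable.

d=F; k=F; n=F; u=F; c=T

  (1) n=F, u=F — same ✓
  (2) {c, n, d}: 1 true — at least one ✓
  (3) k=F, d=F — same ✓
  (4) {u, d, k}: 0/3 true — not all ✓
  (5) n=F, k=F — same ✓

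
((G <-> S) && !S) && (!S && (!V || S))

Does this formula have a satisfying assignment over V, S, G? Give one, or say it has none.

V = False, S = False, G = False

  (G <-> S) && !S = True
    G <-> S = True
    !S = True
  !S && (!V || S) = True
    !S = True
    !V || S = True
      !V = True
Both conjuncts True, so the formula holds.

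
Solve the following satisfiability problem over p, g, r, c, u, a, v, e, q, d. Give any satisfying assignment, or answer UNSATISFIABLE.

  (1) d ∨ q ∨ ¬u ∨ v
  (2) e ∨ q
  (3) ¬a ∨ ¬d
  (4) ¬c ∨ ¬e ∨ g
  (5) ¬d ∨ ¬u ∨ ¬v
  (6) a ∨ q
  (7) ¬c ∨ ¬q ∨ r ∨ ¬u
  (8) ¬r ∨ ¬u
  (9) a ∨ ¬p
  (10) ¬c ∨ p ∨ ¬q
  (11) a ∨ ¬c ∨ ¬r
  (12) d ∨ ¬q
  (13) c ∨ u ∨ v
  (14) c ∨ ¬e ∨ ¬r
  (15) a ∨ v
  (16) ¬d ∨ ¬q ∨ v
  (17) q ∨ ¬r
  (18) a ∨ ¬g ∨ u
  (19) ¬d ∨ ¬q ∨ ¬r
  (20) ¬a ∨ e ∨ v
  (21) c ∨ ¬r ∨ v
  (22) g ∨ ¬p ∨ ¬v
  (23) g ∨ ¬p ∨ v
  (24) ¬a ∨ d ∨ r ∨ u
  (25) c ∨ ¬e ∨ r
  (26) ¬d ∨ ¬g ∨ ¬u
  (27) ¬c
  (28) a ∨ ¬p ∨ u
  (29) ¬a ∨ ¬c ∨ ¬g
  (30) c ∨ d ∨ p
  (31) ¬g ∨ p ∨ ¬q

p = False; g = False; r = False; c = False; u = False; a = False; v = True; e = False; q = True; d = True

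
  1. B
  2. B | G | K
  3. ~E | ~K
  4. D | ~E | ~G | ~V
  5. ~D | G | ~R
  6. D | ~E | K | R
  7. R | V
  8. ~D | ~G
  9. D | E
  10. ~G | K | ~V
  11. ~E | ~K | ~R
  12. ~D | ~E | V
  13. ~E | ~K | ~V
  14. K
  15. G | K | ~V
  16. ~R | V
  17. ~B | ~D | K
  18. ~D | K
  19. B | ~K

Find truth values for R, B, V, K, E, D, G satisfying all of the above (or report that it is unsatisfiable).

Unit clause (B) forces B = True.
Unit clause (K) forces K = True.
In (~E | ~K) only ~E is left, so E = False.
In (D | E) only D is left, so D = True.
In (~D | ~G) only ~G is left, so G = False.
In (~D | G | ~R) only ~R is left, so R = False.
In (R | V) only V is left, so V = True.
All clauses satisfied.

R: False; B: True; V: True; K: True; E: False; D: True; G: False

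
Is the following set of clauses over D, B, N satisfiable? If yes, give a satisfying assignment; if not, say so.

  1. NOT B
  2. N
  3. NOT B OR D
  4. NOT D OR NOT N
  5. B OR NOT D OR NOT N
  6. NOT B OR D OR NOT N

Unit clause (NOT B) forces B = False.
Unit clause (N) forces N = True.
In (NOT D OR NOT N) only NOT D is left, so D = False.
Check each clause:
  (NOT B): NOT B holds.
  (N): N holds.
  (NOT B OR D): NOT B holds.
  (NOT D OR NOT N): NOT D holds.
  (B OR NOT D OR NOT N): NOT D holds.
  (NOT B OR D OR NOT N): NOT B holds.
All clauses satisfied.

D = False, B = False, N = True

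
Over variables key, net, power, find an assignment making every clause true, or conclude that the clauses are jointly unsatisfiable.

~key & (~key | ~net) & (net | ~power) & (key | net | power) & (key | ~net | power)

Unit clause (~key) forces key = False.
Try net = False:
  (net | ~power) forces power = False.
  clause (key | net | power) is falsified — backtrack.
So net = True.
  then (key | ~net | power) forces power = True.
All clauses satisfied.

key=F, net=T, power=T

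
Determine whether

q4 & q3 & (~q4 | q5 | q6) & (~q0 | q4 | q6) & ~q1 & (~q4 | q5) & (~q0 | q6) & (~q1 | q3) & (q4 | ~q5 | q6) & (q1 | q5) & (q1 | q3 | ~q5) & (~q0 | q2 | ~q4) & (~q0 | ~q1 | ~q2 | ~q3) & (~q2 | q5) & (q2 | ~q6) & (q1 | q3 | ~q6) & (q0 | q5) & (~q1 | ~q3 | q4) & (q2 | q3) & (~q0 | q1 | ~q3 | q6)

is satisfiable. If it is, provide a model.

Unit clause (q4) forces q4 = True.
Unit clause (q3) forces q3 = True.
Unit clause (~q1) forces q1 = False.
In (~q4 | q5) only q5 is left, so q5 = True.
Set q0 = True.
  then (~q0 | q6) forces q6 = True.
  then (~q0 | q2 | ~q4) forces q2 = True.
All clauses satisfied.

q0 = True, q1 = False, q2 = True, q3 = True, q4 = True, q5 = True, q6 = True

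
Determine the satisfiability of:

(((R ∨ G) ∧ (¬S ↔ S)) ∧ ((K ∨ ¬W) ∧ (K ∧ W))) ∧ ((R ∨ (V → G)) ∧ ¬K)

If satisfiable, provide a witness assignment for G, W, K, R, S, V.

Unsatisfiable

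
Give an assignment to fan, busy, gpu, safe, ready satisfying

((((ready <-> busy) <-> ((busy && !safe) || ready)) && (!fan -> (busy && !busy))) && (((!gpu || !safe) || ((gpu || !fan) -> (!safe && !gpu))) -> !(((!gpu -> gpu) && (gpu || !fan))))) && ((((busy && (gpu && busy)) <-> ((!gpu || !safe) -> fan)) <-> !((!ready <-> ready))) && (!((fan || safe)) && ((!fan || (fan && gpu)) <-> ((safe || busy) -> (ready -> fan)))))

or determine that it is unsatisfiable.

Case safe = True: the conjunct !((fan || safe)) becomes !((fan || True)) = False.
Case safe = False: the formula simplifies to ((((ready <-> busy) <-> (busy || ready)) && (!fan -> (busy && !busy))) && !(((!gpu -> gpu) && (gpu || !fan)))) && ((((busy && (gpu && busy)) <-> fan) <-> !((!ready <-> ready))) && (!fan && ((!fan || (fan && gpu)) <-> (busy -> (ready -> fan))))).
  fan = True: the conjunct !fan is False.
  fan = False: simplifies to ((((ready <-> busy) <-> (busy || ready)) && (busy && !busy)) && !((!gpu -> gpu))) && ((!((busy && (gpu && busy))) <-> !((!ready <-> ready))) && (busy -> !ready)).
    busy = True: the conjunct !busy is False.
    busy = False: the conjunct busy is False.
Both cases fail — unsatisfiable.

Unsatisfiable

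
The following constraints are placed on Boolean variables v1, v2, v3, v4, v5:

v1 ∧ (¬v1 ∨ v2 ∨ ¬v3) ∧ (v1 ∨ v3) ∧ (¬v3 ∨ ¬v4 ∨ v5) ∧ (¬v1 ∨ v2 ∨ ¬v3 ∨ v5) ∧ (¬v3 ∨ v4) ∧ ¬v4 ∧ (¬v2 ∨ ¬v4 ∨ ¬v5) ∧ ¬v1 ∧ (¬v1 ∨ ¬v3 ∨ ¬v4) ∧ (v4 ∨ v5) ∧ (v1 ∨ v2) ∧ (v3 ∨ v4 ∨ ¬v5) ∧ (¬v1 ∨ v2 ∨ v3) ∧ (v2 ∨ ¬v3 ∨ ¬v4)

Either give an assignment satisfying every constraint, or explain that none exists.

No satisfying assignment exists.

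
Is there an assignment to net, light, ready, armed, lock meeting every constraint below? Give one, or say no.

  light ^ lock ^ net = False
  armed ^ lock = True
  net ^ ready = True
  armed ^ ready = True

net = True; light = True; ready = False; armed = True; lock = False

light ^ lock ^ net = T ^ F ^ T = False ✓
armed ^ lock = T ^ F = True ✓
net ^ ready = T ^ F = True ✓
armed ^ ready = T ^ F = True ✓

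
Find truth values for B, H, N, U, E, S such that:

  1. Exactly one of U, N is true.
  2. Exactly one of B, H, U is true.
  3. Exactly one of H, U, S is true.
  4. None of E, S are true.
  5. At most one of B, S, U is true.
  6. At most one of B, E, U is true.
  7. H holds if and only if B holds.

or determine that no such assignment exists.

B=F; H=F; N=F; U=T; E=F; S=F

  (1) {U, N}: 1 true — exactly one ✓
  (2) {B, H, U}: 1 true — exactly one ✓
  (3) {H, U, S}: 1 true — exactly one ✓
  (4) {E, S}: 0 true — none ✓
  (5) {B, S, U}: 1 true — at most one ✓
  (6) {B, E, U}: 1 true — at most one ✓
  (7) H=F, B=F — same ✓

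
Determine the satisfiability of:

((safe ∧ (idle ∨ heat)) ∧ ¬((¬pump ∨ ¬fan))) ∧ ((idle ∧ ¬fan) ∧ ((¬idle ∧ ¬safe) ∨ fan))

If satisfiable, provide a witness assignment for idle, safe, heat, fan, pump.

No satisfying assignment exists.

Case fan = True: the conjunct ¬fan is False.
Case fan = False: the conjunct ¬((¬pump ∨ ¬fan)) becomes ¬((¬pump ∨ True)) = False.
Both cases fail — unsatisfiable.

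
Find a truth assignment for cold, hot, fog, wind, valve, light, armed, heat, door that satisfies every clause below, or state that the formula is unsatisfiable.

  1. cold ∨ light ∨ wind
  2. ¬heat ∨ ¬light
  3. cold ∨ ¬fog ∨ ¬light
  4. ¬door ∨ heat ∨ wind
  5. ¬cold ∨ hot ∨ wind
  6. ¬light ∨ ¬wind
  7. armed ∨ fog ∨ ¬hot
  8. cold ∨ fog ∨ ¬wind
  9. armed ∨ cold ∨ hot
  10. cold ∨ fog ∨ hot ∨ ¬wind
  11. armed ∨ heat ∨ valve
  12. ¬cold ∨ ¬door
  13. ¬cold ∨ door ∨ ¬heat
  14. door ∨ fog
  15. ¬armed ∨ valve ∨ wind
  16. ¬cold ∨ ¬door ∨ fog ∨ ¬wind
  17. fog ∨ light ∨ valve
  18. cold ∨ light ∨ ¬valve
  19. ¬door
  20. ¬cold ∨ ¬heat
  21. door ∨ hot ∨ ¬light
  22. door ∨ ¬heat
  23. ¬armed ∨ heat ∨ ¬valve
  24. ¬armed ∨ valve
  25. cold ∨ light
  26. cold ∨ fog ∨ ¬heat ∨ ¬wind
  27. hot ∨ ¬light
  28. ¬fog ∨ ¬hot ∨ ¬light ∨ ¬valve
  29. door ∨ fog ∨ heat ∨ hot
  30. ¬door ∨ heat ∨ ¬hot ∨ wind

Unit clause (¬door) forces door = False.
In (door ∨ ¬heat) only ¬heat is left, so heat = False.
In (door ∨ fog) only fog is left, so fog = True.
Try cold = False:
  (cold ∨ ¬fog ∨ ¬light) forces light = False.
  clause (cold ∨ light) is falsified — backtrack.
So cold = True.
Set hot = False.
  then (¬cold ∨ hot ∨ wind) forces wind = True.
  then (¬light ∨ ¬wind) forces light = False.
Set valve = True.
  then (¬armed ∨ heat ∨ ¬valve) forces armed = False.
All clauses satisfied.

cold=T; hot=F; fog=T; wind=T; valve=T; light=F; armed=F; heat=F; door=F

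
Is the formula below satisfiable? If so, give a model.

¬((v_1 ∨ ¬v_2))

v_1 = False, v_2 = True

  ¬((v_1 ∨ ¬v_2)) = True
    v_1 ∨ ¬v_2 = False
      ¬v_2 = False
The formula evaluates to True.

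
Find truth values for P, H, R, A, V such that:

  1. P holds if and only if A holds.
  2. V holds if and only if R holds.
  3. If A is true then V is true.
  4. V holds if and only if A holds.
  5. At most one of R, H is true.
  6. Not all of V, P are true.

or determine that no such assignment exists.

P = False, H = False, R = False, A = False, V = False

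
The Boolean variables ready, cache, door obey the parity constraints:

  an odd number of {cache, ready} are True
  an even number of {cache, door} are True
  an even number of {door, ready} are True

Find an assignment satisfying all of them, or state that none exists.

The formula is unsatisfiable.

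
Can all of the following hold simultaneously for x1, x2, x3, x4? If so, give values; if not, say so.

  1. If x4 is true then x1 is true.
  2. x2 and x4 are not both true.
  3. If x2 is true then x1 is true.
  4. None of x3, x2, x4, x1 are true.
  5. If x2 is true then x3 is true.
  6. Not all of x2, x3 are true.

x1 = False, x2 = False, x3 = False, x4 = False

  (1) x4=F ⇒ x1: vacuous ✓
  (2) x2=F, x4=F — not both ✓
  (3) x2=F ⇒ x1: vacuous ✓
  (4) {x3, x2, x4, x1}: 0 true — none ✓
  (5) x2=F ⇒ x3: vacuous ✓
  (6) {x2, x3}: 0/2 true — not all ✓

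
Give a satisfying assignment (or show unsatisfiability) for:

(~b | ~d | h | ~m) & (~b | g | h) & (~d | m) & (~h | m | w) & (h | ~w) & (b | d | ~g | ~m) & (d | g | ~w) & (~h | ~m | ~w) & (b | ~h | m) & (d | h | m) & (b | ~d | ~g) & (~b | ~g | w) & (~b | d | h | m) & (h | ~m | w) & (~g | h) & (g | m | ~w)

b = True, m = False, w = True, g = True, h = True, d = False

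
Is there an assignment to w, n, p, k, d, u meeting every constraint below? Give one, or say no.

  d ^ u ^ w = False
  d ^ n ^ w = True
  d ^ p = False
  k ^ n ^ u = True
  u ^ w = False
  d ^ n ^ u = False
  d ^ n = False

UNSATISFIABLE

Adding constraints 2, 5, 6 mod 2: every variable appears an even number of times on the left, so the left side is 0.
But the right sides sum to 1 (mod 2). 0 ≠ 1 — the system is inconsistent.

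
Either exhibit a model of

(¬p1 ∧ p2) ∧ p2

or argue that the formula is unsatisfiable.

p1 = False, p2 = True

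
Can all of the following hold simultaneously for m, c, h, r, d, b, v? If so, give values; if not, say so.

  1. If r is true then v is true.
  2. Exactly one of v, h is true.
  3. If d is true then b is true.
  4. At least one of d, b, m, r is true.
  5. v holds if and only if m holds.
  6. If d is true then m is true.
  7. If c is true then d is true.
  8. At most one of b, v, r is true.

m = True, c = False, h = False, r = False, d = False, b = False, v = True

  (1) r=F ⇒ v: vacuous ✓
  (2) {v, h}: 1 true — exactly one ✓
  (3) d=F ⇒ b: vacuous ✓
  (4) {d, b, m, r}: 1 true — at least one ✓
  (5) v=T, m=T — same ✓
  (6) d=F ⇒ m: vacuous ✓
  (7) c=F ⇒ d: vacuous ✓
  (8) {b, v, r}: 1 true — at most one ✓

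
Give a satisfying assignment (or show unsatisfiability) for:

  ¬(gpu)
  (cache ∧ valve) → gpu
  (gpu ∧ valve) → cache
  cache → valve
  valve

Unit clause (¬gpu) forces gpu = False.
Unit clause (valve) forces valve = True.
In (¬cache ∨ gpu ∨ ¬valve) only ¬cache is left, so cache = False.
Check each clause:
  (¬gpu): ¬gpu holds.
  (valve): valve holds.
  (¬cache ∨ valve): ¬cache holds.
  (¬cache ∨ gpu ∨ ¬valve): ¬cache holds.
  (cache ∨ ¬gpu ∨ ¬valve): ¬gpu holds.
All clauses satisfied.

valve = True; gpu = False; cache = False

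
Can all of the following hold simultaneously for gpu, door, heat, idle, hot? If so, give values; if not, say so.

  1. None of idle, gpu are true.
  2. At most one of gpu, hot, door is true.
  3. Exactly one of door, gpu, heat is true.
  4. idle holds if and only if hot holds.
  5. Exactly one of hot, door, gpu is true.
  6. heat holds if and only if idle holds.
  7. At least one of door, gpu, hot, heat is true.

gpu=F, door=T, heat=F, idle=F, hot=F

  (1) {idle, gpu}: 0 true — none ✓
  (2) {gpu, hot, door}: 1 true — at most one ✓
  (3) {door, gpu, heat}: 1 true — exactly one ✓
  (4) idle=F, hot=F — same ✓
  (5) {hot, door, gpu}: 1 true — exactly one ✓
  (6) heat=F, idle=F — same ✓
  (7) {door, gpu, hot, heat}: 1 true — at least one ✓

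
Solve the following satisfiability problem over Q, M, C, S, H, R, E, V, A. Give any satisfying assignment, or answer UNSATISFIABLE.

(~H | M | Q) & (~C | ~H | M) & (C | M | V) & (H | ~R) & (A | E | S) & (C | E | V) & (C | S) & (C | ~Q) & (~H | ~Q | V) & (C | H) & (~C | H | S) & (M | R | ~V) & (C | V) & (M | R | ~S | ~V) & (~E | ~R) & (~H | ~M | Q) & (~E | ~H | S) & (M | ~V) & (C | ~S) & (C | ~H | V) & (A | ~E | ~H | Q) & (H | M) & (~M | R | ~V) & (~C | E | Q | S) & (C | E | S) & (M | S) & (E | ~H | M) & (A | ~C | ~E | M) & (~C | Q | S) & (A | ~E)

Q: True, M: True, C: True, S: True, H: False, R: False, E: True, V: False, A: True

Set Q = True.
  then (C | ~Q) forces C = True.
Try M = False:
  (~C | ~H | M) forces H = False.
  clause (H | M) is falsified — backtrack.
So M = True.
Set S = True.
Set H = False.
  then (H | ~R) forces R = False.
  then (~M | R | ~V) forces V = False.
Set E = True.
  then (A | ~E) forces A = True.
All clauses satisfied.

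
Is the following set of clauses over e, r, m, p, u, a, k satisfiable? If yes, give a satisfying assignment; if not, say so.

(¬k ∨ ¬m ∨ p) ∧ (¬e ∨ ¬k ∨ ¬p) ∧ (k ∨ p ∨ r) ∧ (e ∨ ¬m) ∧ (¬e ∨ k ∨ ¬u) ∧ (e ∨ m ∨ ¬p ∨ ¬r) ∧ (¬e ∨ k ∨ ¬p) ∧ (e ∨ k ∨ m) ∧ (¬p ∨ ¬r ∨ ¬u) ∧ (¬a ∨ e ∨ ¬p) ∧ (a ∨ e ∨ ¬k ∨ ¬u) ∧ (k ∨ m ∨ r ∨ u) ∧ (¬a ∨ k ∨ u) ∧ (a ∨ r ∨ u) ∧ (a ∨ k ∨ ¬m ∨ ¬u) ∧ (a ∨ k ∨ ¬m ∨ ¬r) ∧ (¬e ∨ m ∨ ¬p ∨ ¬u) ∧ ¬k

Unit clause (¬k) forces k = False.
Try e = False:
  (e ∨ ¬m) forces m = False.
  clause (e ∨ k ∨ m) is falsified — backtrack.
So e = True.
  then (¬e ∨ k ∨ ¬u) forces u = False.
  then (¬e ∨ k ∨ ¬p) forces p = False.
  then (¬a ∨ k ∨ u) forces a = False.
  then (a ∨ r ∨ u) forces r = True.
  then (a ∨ k ∨ ¬m ∨ ¬r) forces m = False.
All clauses satisfied.

e=T, r=T, m=F, p=F, u=F, a=F, k=F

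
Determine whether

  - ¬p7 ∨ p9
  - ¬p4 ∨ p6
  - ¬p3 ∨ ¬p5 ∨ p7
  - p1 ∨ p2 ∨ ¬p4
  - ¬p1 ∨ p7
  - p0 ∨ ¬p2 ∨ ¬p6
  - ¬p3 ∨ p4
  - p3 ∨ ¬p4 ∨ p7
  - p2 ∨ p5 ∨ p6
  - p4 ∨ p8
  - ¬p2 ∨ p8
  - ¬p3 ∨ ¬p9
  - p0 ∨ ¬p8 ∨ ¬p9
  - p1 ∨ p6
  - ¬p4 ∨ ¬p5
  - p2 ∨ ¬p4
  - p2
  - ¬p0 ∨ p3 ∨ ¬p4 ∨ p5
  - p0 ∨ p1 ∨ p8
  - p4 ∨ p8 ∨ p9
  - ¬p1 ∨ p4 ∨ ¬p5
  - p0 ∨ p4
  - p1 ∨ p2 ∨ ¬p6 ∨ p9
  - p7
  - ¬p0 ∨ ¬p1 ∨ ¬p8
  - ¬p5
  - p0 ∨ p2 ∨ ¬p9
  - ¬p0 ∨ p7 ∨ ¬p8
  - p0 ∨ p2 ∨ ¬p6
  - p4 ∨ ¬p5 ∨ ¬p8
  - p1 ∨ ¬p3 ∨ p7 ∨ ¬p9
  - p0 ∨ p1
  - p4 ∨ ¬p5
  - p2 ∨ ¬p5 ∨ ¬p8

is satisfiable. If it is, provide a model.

Unit clause (p2) forces p2 = True.
Unit clause (p7) forces p7 = True.
Unit clause (¬p5) forces p5 = False.
In (¬p7 ∨ p9) only p9 is left, so p9 = True.
In (¬p2 ∨ p8) only p8 is left, so p8 = True.
In (¬p3 ∨ ¬p9) only ¬p3 is left, so p3 = False.
In (p0 ∨ ¬p8 ∨ ¬p9) only p0 is left, so p0 = True.
In (¬p0 ∨ p3 ∨ ¬p4 ∨ p5) only ¬p4 is left, so p4 = False.
In (¬p0 ∨ ¬p1 ∨ ¬p8) only ¬p1 is left, so p1 = False.
In (p1 ∨ p6) only p6 is left, so p6 = True.
All clauses satisfied.

p0=T; p1=F; p2=T; p3=F; p4=F; p5=F; p6=T; p7=T; p8=T; p9=T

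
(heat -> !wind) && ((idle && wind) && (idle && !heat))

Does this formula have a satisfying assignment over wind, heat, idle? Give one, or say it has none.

wind=T; heat=F; idle=T

  heat -> !wind = True
    !wind = False
  (idle && wind) && (idle && !heat) = True
    idle && wind = True
    idle && !heat = True
      !heat = True
Both conjuncts True, so the formula holds.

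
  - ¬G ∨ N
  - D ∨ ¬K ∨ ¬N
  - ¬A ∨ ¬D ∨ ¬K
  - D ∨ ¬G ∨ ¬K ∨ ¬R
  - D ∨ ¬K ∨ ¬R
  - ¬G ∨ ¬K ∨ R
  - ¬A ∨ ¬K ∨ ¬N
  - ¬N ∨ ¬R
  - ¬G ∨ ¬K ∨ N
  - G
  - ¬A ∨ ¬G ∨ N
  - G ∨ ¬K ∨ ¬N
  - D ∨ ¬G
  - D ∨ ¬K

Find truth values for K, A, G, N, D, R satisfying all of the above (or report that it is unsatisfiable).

K = False; A = True; G = True; N = True; D = True; R = False

Unit clause (G) forces G = True.
In (D ∨ ¬G) only D is left, so D = True.
In (¬G ∨ N) only N is left, so N = True.
In (¬N ∨ ¬R) only ¬R is left, so R = False.
In (¬G ∨ ¬K ∨ R) only ¬K is left, so K = False.
Set A = True.
All clauses satisfied.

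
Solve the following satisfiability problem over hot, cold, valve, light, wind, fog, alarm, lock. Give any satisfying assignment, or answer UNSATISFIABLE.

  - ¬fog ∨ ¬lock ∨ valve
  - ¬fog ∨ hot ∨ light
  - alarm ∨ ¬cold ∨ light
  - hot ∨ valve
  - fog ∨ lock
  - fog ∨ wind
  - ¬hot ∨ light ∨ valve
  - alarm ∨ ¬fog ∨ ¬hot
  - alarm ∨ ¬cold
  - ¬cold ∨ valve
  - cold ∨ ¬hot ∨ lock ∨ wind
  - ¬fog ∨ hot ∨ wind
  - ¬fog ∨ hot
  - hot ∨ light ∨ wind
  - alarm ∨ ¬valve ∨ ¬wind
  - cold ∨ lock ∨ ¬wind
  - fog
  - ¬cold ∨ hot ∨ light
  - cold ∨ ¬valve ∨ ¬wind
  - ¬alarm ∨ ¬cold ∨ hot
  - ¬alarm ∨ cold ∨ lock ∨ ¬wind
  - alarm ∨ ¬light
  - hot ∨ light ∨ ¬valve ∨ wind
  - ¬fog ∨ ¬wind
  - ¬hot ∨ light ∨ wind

hot=T, cold=T, valve=T, light=T, wind=F, fog=T, alarm=T, lock=T

Unit clause (fog) forces fog = True.
In (¬fog ∨ ¬wind) only ¬wind is left, so wind = False.
In (¬fog ∨ hot ∨ wind) only hot is left, so hot = True.
In (¬hot ∨ light ∨ wind) only light is left, so light = True.
In (alarm ∨ ¬fog ∨ ¬hot) only alarm is left, so alarm = True.
Set cold = True.
  then (¬cold ∨ valve) forces valve = True.
Set lock = True.
All clauses satisfied.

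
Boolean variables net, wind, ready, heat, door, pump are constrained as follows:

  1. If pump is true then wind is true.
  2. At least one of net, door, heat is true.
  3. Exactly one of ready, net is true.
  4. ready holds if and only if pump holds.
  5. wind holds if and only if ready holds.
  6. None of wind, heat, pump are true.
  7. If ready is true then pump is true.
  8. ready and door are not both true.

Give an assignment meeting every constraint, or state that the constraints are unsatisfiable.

net: True, wind: False, ready: False, heat: False, door: True, pump: False

  (1) pump=F ⇒ wind: vacuous ✓
  (2) {net, door, heat}: 2 true — at least one ✓
  (3) {ready, net}: 1 true — exactly one ✓
  (4) ready=F, pump=F — same ✓
  (5) wind=F, ready=F — same ✓
  (6) {wind, heat, pump}: 0 true — none ✓
  (7) ready=F ⇒ pump: vacuous ✓
  (8) ready=F, door=T — not both ✓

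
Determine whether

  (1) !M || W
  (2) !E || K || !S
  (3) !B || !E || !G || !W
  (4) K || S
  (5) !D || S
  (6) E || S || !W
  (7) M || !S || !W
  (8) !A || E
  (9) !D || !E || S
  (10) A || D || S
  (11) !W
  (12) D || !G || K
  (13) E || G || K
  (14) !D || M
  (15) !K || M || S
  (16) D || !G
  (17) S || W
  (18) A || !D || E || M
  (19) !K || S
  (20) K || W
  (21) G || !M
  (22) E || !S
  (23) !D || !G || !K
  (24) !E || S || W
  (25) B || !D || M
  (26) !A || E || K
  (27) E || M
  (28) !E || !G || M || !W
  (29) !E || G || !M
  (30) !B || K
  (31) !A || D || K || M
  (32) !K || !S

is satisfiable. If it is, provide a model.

Case W = True:
  Clause (!W) is falsified — contradiction.
Case W = False:
  (!M || W) forces M = False.
  (!D || M) forces D = False.
  (D || !G) forces G = False.
  (S || W) forces S = True.
  (K || W) forces K = True.
  Clause (!K || !S) is falsified — contradiction.
Both cases fail, so the formula is unsatisfiable.

Unsatisfiable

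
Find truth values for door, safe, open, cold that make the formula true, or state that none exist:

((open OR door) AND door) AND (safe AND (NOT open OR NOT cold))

door: True, safe: True, open: True, cold: False

  (open OR door) AND door = True
    open OR door = True
  safe AND (NOT open OR NOT cold) = True
    NOT open OR NOT cold = True
      NOT open = False
      NOT cold = True
Both conjuncts True, so the formula holds.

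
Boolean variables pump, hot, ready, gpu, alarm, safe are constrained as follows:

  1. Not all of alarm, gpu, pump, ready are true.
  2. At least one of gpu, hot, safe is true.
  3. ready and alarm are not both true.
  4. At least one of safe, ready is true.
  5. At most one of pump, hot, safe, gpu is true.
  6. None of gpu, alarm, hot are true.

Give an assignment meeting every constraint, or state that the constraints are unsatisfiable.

pump = False, hot = False, ready = True, gpu = False, alarm = False, safe = True

  (1) {alarm, gpu, pump, ready}: 1/4 true — not all ✓
  (2) {gpu, hot, safe}: 1 true — at least one ✓
  (3) ready=T, alarm=F — not both ✓
  (4) {safe, ready}: 2 true — at least one ✓
  (5) {pump, hot, safe, gpu}: 1 true — at most one ✓
  (6) {gpu, alarm, hot}: 0 true — none ✓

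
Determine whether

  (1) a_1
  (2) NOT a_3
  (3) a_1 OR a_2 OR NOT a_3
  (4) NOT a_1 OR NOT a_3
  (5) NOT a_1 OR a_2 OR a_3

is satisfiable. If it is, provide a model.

a_1=T, a_2=T, a_3=F

Unit clause (a_1) forces a_1 = True.
Unit clause (NOT a_3) forces a_3 = False.
In (NOT a_1 OR a_2 OR a_3) only a_2 is left, so a_2 = True.
All clauses satisfied.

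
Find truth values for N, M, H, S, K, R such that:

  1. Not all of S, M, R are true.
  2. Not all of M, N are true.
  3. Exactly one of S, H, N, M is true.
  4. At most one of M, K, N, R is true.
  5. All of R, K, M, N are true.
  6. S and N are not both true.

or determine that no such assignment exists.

Case N = True:
  (2) with N=T forces M = False.
  Constraint (5) is violated (M=F) — contradiction.
Case N = False:
  Constraint (5) is violated (N=F) — contradiction.
Both cases fail — unsatisfiable.

Unsatisfiable — no assignment works.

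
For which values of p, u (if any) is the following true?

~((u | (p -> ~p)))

p=T, u=F

  ~((u | (p -> ~p))) = True
    u | (p -> ~p) = False
      p -> ~p = False
        ~p = False
The formula evaluates to True.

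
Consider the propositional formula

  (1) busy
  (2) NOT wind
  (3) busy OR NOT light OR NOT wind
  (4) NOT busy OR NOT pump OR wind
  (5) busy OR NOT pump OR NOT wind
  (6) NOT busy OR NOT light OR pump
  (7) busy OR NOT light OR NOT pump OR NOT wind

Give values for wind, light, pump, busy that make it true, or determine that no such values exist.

Unit clause (busy) forces busy = True.
Unit clause (NOT wind) forces wind = False.
In (NOT busy OR NOT pump OR wind) only NOT pump is left, so pump = False.
In (NOT busy OR NOT light OR pump) only NOT light is left, so light = False.
Check each clause:
  (busy): busy holds.
  (NOT wind): NOT wind holds.
  (busy OR NOT light OR NOT wind): busy holds.
  (NOT busy OR NOT pump OR wind): NOT pump holds.
  (busy OR NOT pump OR NOT wind): busy holds.
  (NOT busy OR NOT light OR pump): NOT light holds.
  (busy OR NOT light OR NOT pump OR NOT wind): busy holds.
All clauses satisfied.

wind = False, light = False, pump = False, busy = True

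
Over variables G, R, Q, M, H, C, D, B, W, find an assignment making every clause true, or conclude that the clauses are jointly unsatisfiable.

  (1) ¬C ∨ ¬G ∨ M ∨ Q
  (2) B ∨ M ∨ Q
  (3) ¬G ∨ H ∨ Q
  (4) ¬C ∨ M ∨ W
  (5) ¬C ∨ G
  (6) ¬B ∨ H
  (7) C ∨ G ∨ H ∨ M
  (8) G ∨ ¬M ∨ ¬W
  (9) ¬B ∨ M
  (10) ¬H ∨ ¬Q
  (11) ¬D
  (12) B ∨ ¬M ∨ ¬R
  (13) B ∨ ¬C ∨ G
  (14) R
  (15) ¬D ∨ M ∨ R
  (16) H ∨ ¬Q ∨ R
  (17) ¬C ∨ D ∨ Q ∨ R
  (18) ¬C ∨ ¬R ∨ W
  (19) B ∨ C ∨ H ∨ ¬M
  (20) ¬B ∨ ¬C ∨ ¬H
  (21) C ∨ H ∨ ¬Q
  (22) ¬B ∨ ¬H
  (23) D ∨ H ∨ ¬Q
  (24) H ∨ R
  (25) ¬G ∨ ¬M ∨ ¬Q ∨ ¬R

Case B = True:
  (¬B ∨ H) forces H = True.
  Clause (¬B ∨ ¬H) is falsified — contradiction.
Case B = False:
  (¬D) forces D = False.
  (R) forces R = True.
  (B ∨ ¬M ∨ ¬R) forces M = False.
  (B ∨ M ∨ Q) forces Q = True.
  (¬H ∨ ¬Q) forces H = False.
  Clause (D ∨ H ∨ ¬Q) is falsified — contradiction.
Both cases fail, so the formula is unsatisfiable.

No satisfying assignment exists.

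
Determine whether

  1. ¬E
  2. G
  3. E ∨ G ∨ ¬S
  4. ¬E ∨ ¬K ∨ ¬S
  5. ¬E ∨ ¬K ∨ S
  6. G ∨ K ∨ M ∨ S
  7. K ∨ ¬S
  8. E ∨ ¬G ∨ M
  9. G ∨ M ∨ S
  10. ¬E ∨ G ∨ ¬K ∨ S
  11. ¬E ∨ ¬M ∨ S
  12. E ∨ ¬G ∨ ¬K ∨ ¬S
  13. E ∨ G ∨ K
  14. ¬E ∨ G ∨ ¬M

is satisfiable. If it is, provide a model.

Unit clause (¬E) forces E = False.
Unit clause (G) forces G = True.
In (E ∨ ¬G ∨ M) only M is left, so M = True.
Set K = True.
  then (E ∨ ¬G ∨ ¬K ∨ ¬S) forces S = False.
All clauses satisfied.

K: True, M: True, G: True, E: False, S: False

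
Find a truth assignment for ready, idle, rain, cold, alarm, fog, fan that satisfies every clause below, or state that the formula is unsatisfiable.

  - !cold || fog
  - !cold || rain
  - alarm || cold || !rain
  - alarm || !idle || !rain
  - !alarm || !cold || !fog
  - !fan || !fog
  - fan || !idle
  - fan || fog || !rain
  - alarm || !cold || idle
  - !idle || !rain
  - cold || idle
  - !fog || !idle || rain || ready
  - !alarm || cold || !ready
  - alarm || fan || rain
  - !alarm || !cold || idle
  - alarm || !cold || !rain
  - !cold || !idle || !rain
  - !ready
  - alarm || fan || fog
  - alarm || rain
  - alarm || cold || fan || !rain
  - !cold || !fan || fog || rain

Unit clause (!ready) forces ready = False.
Try idle = False:
  (cold || idle) forces cold = True.
  (!cold || fog) forces fog = True.
  (!cold || rain) forces rain = True.
  (!alarm || !cold || !fog) forces alarm = False.
  clause (alarm || !cold || idle) is falsified — backtrack.
So idle = True.
  then (fan || !idle) forces fan = True.
  then (!idle || !rain) forces rain = False.
  then (!fog || !idle || rain || ready) forces fog = False.
  then (alarm || rain) forces alarm = True.
  then (!cold || !fan || fog || rain) forces cold = False.
All clauses satisfied.

ready = False, idle = True, rain = False, cold = False, alarm = True, fog = False, fan = True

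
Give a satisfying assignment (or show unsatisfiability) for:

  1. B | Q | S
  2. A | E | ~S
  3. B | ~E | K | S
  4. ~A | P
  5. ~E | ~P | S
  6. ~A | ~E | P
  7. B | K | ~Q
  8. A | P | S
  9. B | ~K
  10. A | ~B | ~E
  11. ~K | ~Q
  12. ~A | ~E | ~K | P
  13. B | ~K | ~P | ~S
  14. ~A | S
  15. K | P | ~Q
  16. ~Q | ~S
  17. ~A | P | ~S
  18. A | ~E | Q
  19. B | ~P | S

Set A = True.
  then (~A | P) forces P = True.
  then (~A | S) forces S = True.
  then (~Q | ~S) forces Q = False.
Set K = False.
Set E = False.
Set B = True.
All clauses satisfied.

A: True; K: False; P: True; E: False; S: True; Q: False; B: True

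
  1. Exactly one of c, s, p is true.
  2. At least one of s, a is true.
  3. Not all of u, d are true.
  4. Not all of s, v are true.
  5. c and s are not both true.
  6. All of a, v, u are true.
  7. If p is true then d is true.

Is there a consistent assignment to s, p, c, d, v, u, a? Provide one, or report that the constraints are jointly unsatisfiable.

s = False, p = False, c = True, d = False, v = True, u = True, a = True

  (1) {c, s, p}: 1 true — exactly one ✓
  (2) {s, a}: 1 true — at least one ✓
  (3) {u, d}: 1/2 true — not all ✓
  (4) {s, v}: 1/2 true — not all ✓
  (5) c=T, s=F — not both ✓
  (6) {a, v, u}: all 3 true ✓
  (7) p=F ⇒ d: vacuous ✓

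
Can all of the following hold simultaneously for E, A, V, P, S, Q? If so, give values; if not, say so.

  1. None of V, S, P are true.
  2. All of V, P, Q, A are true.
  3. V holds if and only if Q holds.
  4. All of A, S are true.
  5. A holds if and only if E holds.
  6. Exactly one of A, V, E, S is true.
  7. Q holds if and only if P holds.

No satisfying assignment exists.

Case V = True:
  Constraint (1) is violated (V=T) — contradiction.
Case V = False:
  Constraint (2) is violated (V=F) — contradiction.
Both cases fail — unsatisfiable.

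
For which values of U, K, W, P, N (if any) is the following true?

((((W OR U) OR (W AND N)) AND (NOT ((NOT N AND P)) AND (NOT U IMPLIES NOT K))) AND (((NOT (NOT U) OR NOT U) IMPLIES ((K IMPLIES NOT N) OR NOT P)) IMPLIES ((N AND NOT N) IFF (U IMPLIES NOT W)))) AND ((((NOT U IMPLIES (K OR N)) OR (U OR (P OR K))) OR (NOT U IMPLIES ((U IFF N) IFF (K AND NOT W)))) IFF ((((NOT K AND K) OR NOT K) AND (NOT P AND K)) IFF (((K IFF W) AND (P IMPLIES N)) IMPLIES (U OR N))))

Unsatisfiable — no assignment works.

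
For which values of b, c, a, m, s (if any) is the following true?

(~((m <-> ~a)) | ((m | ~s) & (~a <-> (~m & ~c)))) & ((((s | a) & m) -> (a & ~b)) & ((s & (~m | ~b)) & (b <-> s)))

b=T; c=T; a=F; m=F; s=T

  ~((m <-> ~a)) | ((m | ~s) & (~a <-> (~m & ~c))) = True
    ~((m <-> ~a)) = True
      m <-> ~a = False
        ~a = True
    (m | ~s) & (~a <-> (~m & ~c)) = False
      m | ~s = False
        ~s = False
      ~a <-> (~m & ~c) = False
        ~a = True
        ~m & ~c = False
          ~m = True
          ~c = False
  (((s | a) & m) -> (a & ~b)) & ((s & (~m | ~b)) & (b <-> s)) = True
    ((s | a) & m) -> (a & ~b) = True
      (s | a) & m = False
        s | a = True
      a & ~b = False
        ~b = False
    (s & (~m | ~b)) & (b <-> s) = True
      s & (~m | ~b) = True
        ~m | ~b = True
          ~m = True
          ~b = False
      b <-> s = True
Both conjuncts True, so the formula holds.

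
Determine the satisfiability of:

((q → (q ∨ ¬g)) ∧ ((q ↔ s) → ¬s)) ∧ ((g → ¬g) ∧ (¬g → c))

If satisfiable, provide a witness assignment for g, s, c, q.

g=F; s=T; c=T; q=F

  (q → (q ∨ ¬g)) ∧ ((q ↔ s) → ¬s) = True
    q → (q ∨ ¬g) = True
      q ∨ ¬g = True
        ¬g = True
    (q ↔ s) → ¬s = True
      q ↔ s = False
      ¬s = False
  (g → ¬g) ∧ (¬g → c) = True
    g → ¬g = True
      ¬g = True
    ¬g → c = True
      ¬g = True
Both conjuncts True, so the formula holds.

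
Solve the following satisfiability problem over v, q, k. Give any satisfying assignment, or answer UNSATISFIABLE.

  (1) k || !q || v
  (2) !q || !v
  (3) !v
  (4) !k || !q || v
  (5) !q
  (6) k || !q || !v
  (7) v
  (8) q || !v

The formula is unsatisfiable.

Case v = True:
  Clause (!v) is falsified — contradiction.
Case v = False:
  Clause (v) is falsified — contradiction.
Both cases fail, so the formula is unsatisfiable.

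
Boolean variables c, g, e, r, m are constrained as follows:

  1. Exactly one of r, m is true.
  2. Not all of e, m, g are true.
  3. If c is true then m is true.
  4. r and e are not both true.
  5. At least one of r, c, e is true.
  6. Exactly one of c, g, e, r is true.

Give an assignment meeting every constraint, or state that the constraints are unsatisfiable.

c = False, g = False, e = False, r = True, m = False

  (1) {r, m}: 1 true — exactly one ✓
  (2) {e, m, g}: 0/3 true — not all ✓
  (3) c=F ⇒ m: vacuous ✓
  (4) r=T, e=F — not both ✓
  (5) {r, c, e}: 1 true — at least one ✓
  (6) {c, g, e, r}: 1 true — exactly one ✓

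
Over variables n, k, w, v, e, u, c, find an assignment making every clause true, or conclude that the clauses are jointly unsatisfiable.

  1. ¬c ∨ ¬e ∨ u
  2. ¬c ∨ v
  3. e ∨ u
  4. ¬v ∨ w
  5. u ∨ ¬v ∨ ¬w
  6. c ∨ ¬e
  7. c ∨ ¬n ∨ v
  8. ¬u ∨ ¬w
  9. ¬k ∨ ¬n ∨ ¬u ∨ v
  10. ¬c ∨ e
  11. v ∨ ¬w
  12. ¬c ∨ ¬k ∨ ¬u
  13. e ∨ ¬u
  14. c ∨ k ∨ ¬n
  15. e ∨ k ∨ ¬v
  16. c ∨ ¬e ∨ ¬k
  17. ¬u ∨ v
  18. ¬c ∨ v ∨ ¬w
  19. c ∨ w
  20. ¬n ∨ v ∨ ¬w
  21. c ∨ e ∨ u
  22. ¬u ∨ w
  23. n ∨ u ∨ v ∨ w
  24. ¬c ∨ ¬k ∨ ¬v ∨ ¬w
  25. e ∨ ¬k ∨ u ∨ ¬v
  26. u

No satisfying assignment exists.

Case u = True:
  (¬u ∨ ¬w) forces w = False.
  Clause (¬u ∨ w) is falsified — contradiction.
Case u = False:
  Clause (u) is falsified — contradiction.
Both cases fail, so the formula is unsatisfiable.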